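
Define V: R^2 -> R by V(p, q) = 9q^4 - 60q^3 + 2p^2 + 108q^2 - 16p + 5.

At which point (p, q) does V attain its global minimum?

V(p,q) separates as A(p) + B(q) + 5, so its minimum is min A + min B + 5.
A'(p) = 4p - 16 vanishes at p ∈ {4}; B'(q) = 36q(q - 3)(q - 2) vanishes at q ∈ {0, 2, 3}.
Local minima of A (where A''>0): A(4)=-32. Local minima of B: B(0)=0, B(3)=81.
So the global minimum of V is A(4) + B(0) + 5 = -32 + 0 + 5 = -27, attained at (4, 0).

(4, 0)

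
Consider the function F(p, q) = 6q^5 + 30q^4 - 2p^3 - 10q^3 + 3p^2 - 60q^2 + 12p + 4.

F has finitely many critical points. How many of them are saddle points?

4

F separates as a function of p plus a function of q, so ∇F=0 decouples.
∂F/∂p = -6(p - 2)(p + 1) = 0 at p ∈ {-1, 2}; ∂F/∂q = 30q(q - 1)(q + 1)(q + 4) = 0 at q ∈ {-4, -1, 0, 1}.
The Hessian is diagonal: diag(F_pp, F_qq). Second derivatives: F_pp(-1)=18, F_pp(2)=-18; F_qq(-4)=-1800, F_qq(-1)=180, F_qq(0)=-120, F_qq(1)=300.
Saddle points occur where the two diagonal entries have opposite signs: (-1, -4), (-1, 0), (2, -1), (2, 1). Count: 4.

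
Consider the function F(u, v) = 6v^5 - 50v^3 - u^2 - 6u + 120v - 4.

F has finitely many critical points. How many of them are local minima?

F separates as a function of u plus a function of v, so ∇F=0 decouples.
∂F/∂u = -2(u + 3) = 0 at u ∈ {-3}; ∂F/∂v = 30(v - 2)(v - 1)(v + 1)(v + 2) = 0 at v ∈ {-2, -1, 1, 2}.
The Hessian is diagonal: diag(F_uu, F_vv). Second derivatives: F_uu(-3)=-2; F_vv(-2)=-360, F_vv(-1)=180, F_vv(1)=-180, F_vv(2)=360.
Local minima occur where both diagonal entries positive: none. Count: 0.

0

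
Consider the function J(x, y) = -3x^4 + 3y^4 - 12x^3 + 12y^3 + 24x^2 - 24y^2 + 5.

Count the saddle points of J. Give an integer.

J separates as a function of x plus a function of y, so ∇J=0 decouples.
∂J/∂x = -12x(x - 1)(x + 4) = 0 at x ∈ {-4, 0, 1}; ∂J/∂y = 12y(y - 1)(y + 4) = 0 at y ∈ {-4, 0, 1}.
The Hessian is diagonal: diag(J_xx, J_yy). Second derivatives: J_xx(-4)=-240, J_xx(0)=48, J_xx(1)=-60; J_yy(-4)=240, J_yy(0)=-48, J_yy(1)=60.
Saddle points occur where the two diagonal entries have opposite signs: (-4, -4), (-4, 1), (0, 0), (1, -4), (1, 1). Count: 5.

5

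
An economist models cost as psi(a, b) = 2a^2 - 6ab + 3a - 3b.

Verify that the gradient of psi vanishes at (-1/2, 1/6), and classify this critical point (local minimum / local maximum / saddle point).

saddle point

∇psi = (4a - 6b + 3, -6a - 3); substituting (-1/2, 1/6) gives ∇psi = (0, 0), so (-1/2, 1/6) is indeed a critical point.
The Hessian of psi is constant: H = [[4, -6], [-6, 0]].
det(H) = 4·0 − (-6)² = -36.
Since det(H) < 0, H is indefinite and the critical point is a saddle point.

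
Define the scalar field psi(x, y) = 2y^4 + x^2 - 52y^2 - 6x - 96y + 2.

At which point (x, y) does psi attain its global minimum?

(3, 4)

psi(x,y) separates as P(x) + Q(y) + 2, so its minimum is min P + min Q + 2.
P'(x) = 2x - 6 vanishes at x ∈ {3}; Q'(y) = 8(y - 4)(y + 1)(y + 3) vanishes at y ∈ {-3, -1, 4}.
Local minima of P (where P''>0): P(3)=-9. Local minima of Q: Q(-3)=-18, Q(4)=-704.
So the global minimum of psi is P(3) + Q(4) + 2 = -9 − 704 + 2 = -711, attained at (3, 4).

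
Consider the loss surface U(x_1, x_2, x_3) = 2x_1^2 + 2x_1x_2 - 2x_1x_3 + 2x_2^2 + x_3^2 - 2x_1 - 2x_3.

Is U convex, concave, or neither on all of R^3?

convex

U is quadratic, so its Hessian is the constant matrix H = [[4, 2, -2], [2, 4, 0], [-2, 0, 2]].
Leading principal minors: 4, 12, 8.
All positive ⇒ H ≻ 0 ⇒ convex.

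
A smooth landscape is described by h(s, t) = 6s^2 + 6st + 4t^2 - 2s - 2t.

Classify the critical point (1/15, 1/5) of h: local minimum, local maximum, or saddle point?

The Hessian of h is constant: H = [[12, 6], [6, 8]].
det(H) = 12·8 − 6² = 60.
det(H) > 0 and tr(H) = 20 > 0, so H is positive definite and the point is a local minimum.

local minimum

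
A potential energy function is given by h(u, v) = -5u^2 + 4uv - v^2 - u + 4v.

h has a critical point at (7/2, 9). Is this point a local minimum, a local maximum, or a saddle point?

The Hessian of h is constant: H = [[-10, 4], [4, -2]].
det(H) = (-10)·(-2) − 4² = 4.
det(H) > 0 and tr(H) = -12 < 0, so H is negative definite and the point is a local maximum.

local maximum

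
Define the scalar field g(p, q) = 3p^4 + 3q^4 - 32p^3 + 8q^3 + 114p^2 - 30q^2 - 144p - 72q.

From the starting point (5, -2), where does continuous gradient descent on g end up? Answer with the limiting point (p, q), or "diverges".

g is separable, so gradient descent decouples: p follows -∂g/∂p, q follows -∂g/∂q.
∂g/∂p = 12(p - 4)(p - 3)(p - 1); at p=5 this is 96, so p decreases.
∂g/∂q = 12(q - 2)(q + 1)(q + 3); at q=-2 this is 48, so q decreases.
p converges to its nearest critical value 4 (a local min of the p-part); q converges to -3. The iterate converges to (4, -3).

(4, -3)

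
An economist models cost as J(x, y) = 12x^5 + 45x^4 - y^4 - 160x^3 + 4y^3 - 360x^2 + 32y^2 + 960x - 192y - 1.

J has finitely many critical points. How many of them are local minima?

2

J separates as a function of x plus a function of y, so ∇J=0 decouples.
∂J/∂x = 60(x - 2)(x - 1)(x + 2)(x + 4) = 0 at x ∈ {-4, -2, 1, 2}; ∂J/∂y = -4(y - 4)(y - 3)(y + 4) = 0 at y ∈ {-4, 3, 4}.
The Hessian is diagonal: diag(J_xx, J_yy). Second derivatives: J_xx(-4)=-3600, J_xx(-2)=1440, J_xx(1)=-900, J_xx(2)=1440; J_yy(-4)=-224, J_yy(3)=28, J_yy(4)=-32.
Local minima occur where both diagonal entries positive: (-2, 3), (2, 3). Count: 2.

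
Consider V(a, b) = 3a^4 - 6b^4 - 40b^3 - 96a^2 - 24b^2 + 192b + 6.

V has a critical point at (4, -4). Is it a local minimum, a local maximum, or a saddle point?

saddle point

The mixed partial ∂²V/∂a∂b is 0, so the Hessian at any point is diag(V_aa, V_bb) = diag(12(3a^2 - 16), -24(3b^2 + 10b + 2)).
At (4, -4): H = diag(384, -240).
The eigenvalues have opposite signs, so H is indefinite: a saddle point.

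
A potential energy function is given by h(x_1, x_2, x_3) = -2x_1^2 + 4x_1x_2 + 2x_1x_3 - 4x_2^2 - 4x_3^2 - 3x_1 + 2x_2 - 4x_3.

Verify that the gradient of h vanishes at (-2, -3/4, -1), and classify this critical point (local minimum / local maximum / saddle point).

∇h = (-4x_1 + 4x_2 + 2x_3 - 3, 4x_1 - 8x_2 + 2, 2x_1 - 8x_3 - 4); substituting (-2, -3/4, -1) gives ∇h = (0, 0, 0), so (-2, -3/4, -1) is indeed a critical point.
The Hessian is constant: H = [[-4, 4, 2], [4, -8, 0], [2, 0, -8]].
Leading principal minors: Δ₁ = -4, Δ₂ = 16, Δ₃ = -96.
The minors alternate sign starting negative (−, +, −), so H is negative definite: a local maximum.

local maximum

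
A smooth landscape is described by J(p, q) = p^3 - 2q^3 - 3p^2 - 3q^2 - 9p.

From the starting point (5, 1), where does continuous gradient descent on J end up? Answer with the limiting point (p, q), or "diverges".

J is separable, so gradient descent decouples: p follows -∂J/∂p, q follows -∂J/∂q.
∂J/∂p = 3(p - 3)(p + 1); at p=5 this is 36, so p decreases.
∂J/∂q = -6q(q + 1); at q=1 this is -12, so q increases.
The q-coordinate has no critical point in that direction and runs off to infinity.

diverges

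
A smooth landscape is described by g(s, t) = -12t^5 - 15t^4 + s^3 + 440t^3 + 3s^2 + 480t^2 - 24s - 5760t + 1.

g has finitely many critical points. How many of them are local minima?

2

g separates as a function of s plus a function of t, so ∇g=0 decouples.
∂g/∂s = 3(s - 2)(s + 4) = 0 at s ∈ {-4, 2}; ∂g/∂t = -60(t - 4)(t - 2)(t + 3)(t + 4) = 0 at t ∈ {-4, -3, 2, 4}.
The Hessian is diagonal: diag(g_ss, g_tt). Second derivatives: g_ss(-4)=-18, g_ss(2)=18; g_tt(-4)=2880, g_tt(-3)=-2100, g_tt(2)=3600, g_tt(4)=-6720.
Local minima occur where both diagonal entries positive: (2, -4), (2, 2). Count: 2.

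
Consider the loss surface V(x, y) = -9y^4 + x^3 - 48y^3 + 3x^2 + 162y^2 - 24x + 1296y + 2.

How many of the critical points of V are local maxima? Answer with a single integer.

2

V separates as a function of x plus a function of y, so ∇V=0 decouples.
∂V/∂x = 3(x - 2)(x + 4) = 0 at x ∈ {-4, 2}; ∂V/∂y = -36(y - 3)(y + 3)(y + 4) = 0 at y ∈ {-4, -3, 3}.
The Hessian is diagonal: diag(V_xx, V_yy). Second derivatives: V_xx(-4)=-18, V_xx(2)=18; V_yy(-4)=-252, V_yy(-3)=216, V_yy(3)=-1512.
Local maxima occur where both diagonal entries negative: (-4, -4), (-4, 3). Count: 2.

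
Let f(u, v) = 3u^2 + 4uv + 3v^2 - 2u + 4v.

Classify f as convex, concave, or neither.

f is quadratic, so its Hessian is the constant matrix H = [[6, 4], [4, 6]].
det(H) = 20, tr(H) = 12.
det(H) > 0 and tr(H) > 0, so H is positive definite everywhere: convex.

convex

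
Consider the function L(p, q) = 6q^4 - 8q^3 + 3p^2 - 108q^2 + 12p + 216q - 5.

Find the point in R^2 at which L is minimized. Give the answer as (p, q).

(-2, -3)

L(p,q) separates as A(p) + B(q) − 5, so its minimum is min A + min B − 5.
A'(p) = 6p + 12 vanishes at p ∈ {-2}; B'(q) = 24(q - 3)(q - 1)(q + 3) vanishes at q ∈ {-3, 1, 3}.
Local minima of A (where A''>0): A(-2)=-12. Local minima of B: B(-3)=-918, B(3)=-54.
So the global minimum of L is A(-2) + B(-3) − 5 = -12 − 918 − 5 = -935, attained at (-2, -3).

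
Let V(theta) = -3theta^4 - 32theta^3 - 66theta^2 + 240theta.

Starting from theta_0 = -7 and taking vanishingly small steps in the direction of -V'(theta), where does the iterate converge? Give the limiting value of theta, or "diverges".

V'(theta) = -12(theta - 1)(theta + 4)(theta + 5), so V'(-7) = 576.
Gradient descent moves in the -V' direction, i.e. theta is decreasing.
There is no critical point below theta=-7, and V' keeps the same sign, so the iterate runs off to −∞.

diverges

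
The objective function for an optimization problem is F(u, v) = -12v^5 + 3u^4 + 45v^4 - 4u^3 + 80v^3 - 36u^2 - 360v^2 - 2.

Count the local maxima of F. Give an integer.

2

F separates as a function of u plus a function of v, so ∇F=0 decouples.
∂F/∂u = 12u(u - 3)(u + 2) = 0 at u ∈ {-2, 0, 3}; ∂F/∂v = -60v(v - 3)(v - 2)(v + 2) = 0 at v ∈ {-2, 0, 2, 3}.
The Hessian is diagonal: diag(F_uu, F_vv). Second derivatives: F_uu(-2)=120, F_uu(0)=-72, F_uu(3)=180; F_vv(-2)=2400, F_vv(0)=-720, F_vv(2)=480, F_vv(3)=-900.
Local maxima occur where both diagonal entries negative: (0, 0), (0, 3). Count: 2.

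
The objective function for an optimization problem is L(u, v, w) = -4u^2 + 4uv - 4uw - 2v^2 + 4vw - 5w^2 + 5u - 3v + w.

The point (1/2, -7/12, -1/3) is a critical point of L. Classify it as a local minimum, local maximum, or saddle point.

local maximum

The Hessian is constant: H = [[-8, 4, -4], [4, -4, 4], [-4, 4, -10]].
Leading principal minors: Δ₁ = -8, Δ₂ = 16, Δ₃ = -96.
The minors alternate sign starting negative (−, +, −), so H is negative definite: a local maximum.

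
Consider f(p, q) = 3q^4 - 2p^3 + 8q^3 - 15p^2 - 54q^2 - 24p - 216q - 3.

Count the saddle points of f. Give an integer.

f separates as a function of p plus a function of q, so ∇f=0 decouples.
∂f/∂p = -6(p + 1)(p + 4) = 0 at p ∈ {-4, -1}; ∂f/∂q = 12(q - 3)(q + 2)(q + 3) = 0 at q ∈ {-3, -2, 3}.
The Hessian is diagonal: diag(f_pp, f_qq). Second derivatives: f_pp(-4)=18, f_pp(-1)=-18; f_qq(-3)=72, f_qq(-2)=-60, f_qq(3)=360.
Saddle points occur where the two diagonal entries have opposite signs: (-4, -2), (-1, -3), (-1, 3). Count: 3.

3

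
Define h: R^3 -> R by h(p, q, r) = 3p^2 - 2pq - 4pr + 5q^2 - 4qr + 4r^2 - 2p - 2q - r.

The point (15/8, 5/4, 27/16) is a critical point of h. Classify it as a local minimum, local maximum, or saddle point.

local minimum

The Hessian is constant: H = [[6, -2, -4], [-2, 10, -4], [-4, -4, 8]].
Leading principal minors: Δ₁ = 6, Δ₂ = 56, Δ₃ = 128.
All leading minors are positive, so H is positive definite: a local minimum.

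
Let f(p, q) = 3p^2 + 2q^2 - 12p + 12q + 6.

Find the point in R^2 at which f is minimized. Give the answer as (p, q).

f(p,q) separates as A(p) + B(q) + 6, so its minimum is min A + min B + 6.
A'(p) = 6p - 12 vanishes at p ∈ {2}; B'(q) = 4q + 12 vanishes at q ∈ {-3}.
Local minima of A (where A''>0): A(2)=-12. Local minima of B: B(-3)=-18.
So the global minimum of f is A(2) + B(-3) + 6 = -12 − 18 + 6 = -24, attained at (2, -3).

(2, -3)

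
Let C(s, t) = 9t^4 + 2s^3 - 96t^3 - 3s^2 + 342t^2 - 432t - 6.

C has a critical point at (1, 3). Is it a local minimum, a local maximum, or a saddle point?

The mixed partial ∂²C/∂s∂t is 0, so the Hessian at any point is diag(C_ss, C_tt) = diag(6(2s - 1), 36(3t^2 - 16t + 19)).
At (1, 3): H = diag(6, -72).
The eigenvalues have opposite signs, so H is indefinite: a saddle point.

saddle point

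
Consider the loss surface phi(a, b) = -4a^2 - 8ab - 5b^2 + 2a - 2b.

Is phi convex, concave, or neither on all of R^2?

concave

phi is quadratic, so its Hessian is the constant matrix H = [[-8, -8], [-8, -10]].
det(H) = 16, tr(H) = -18.
det(H) > 0 and tr(H) < 0, so H is negative definite everywhere: concave.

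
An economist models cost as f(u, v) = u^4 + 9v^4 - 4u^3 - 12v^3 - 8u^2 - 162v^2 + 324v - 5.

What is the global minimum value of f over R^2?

-1510

f(u,v) separates as P(u) + Q(v) − 5, so its minimum is min P + min Q − 5.
P'(u) = 4u(u - 4)(u + 1) vanishes at u ∈ {-1, 0, 4}; Q'(v) = 36(v - 3)(v - 1)(v + 3) vanishes at v ∈ {-3, 1, 3}.
Local minima of P (where P''>0): P(-1)=-3, P(4)=-128. Local minima of Q: Q(-3)=-1377, Q(3)=-81.
So the global minimum of f is P(4) + Q(-3) − 5 = -128 − 1377 − 5 = -1510, attained at (4, -3).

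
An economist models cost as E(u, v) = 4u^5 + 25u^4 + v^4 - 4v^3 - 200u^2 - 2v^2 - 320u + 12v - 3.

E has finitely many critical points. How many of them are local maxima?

2

E separates as a function of u plus a function of v, so ∇E=0 decouples.
∂E/∂u = 20(u - 2)(u + 1)(u + 2)(u + 4) = 0 at u ∈ {-4, -2, -1, 2}; ∂E/∂v = 4(v - 3)(v - 1)(v + 1) = 0 at v ∈ {-1, 1, 3}.
The Hessian is diagonal: diag(E_uu, E_vv). Second derivatives: E_uu(-4)=-720, E_uu(-2)=160, E_uu(-1)=-180, E_uu(2)=1440; E_vv(-1)=32, E_vv(1)=-16, E_vv(3)=32.
Local maxima occur where both diagonal entries negative: (-4, 1), (-1, 1). Count: 2.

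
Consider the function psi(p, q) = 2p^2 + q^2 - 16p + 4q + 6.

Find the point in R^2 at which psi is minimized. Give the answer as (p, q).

(4, -2)

psi(p,q) separates as A(p) + B(q) + 6, so its minimum is min A + min B + 6.
A'(p) = 4p - 16 vanishes at p ∈ {4}; B'(q) = 2q + 4 vanishes at q ∈ {-2}.
Local minima of A (where A''>0): A(4)=-32. Local minima of B: B(-2)=-4.
So the global minimum of psi is A(4) + B(-2) + 6 = -32 − 4 + 6 = -30, attained at (4, -2).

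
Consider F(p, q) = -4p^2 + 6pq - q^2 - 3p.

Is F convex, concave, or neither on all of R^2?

F is quadratic, so its Hessian is the constant matrix H = [[-8, 6], [6, -2]].
det(H) = -20, tr(H) = -10.
det(H) < 0, so H is indefinite: neither convex nor concave.

neither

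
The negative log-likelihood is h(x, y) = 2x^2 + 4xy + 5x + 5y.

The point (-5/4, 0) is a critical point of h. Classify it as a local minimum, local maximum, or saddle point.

saddle point

The Hessian of h is constant: H = [[4, 4], [4, 0]].
det(H) = 4·0 − 4² = -16.
Since det(H) < 0, H is indefinite and the critical point is a saddle point.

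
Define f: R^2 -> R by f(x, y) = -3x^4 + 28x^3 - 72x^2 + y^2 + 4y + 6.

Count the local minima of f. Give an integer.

f separates as a function of x plus a function of y, so ∇f=0 decouples.
∂f/∂x = -12x(x - 4)(x - 3) = 0 at x ∈ {0, 3, 4}; ∂f/∂y = 2(y + 2) = 0 at y ∈ {-2}.
The Hessian is diagonal: diag(f_xx, f_yy). Second derivatives: f_xx(0)=-144, f_xx(3)=36, f_xx(4)=-48; f_yy(-2)=2.
Local minima occur where both diagonal entries positive: (3, -2). Count: 1.

1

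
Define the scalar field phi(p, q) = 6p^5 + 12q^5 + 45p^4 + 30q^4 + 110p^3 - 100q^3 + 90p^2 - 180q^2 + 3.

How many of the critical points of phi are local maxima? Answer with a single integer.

phi separates as a function of p plus a function of q, so ∇phi=0 decouples.
∂phi/∂p = 30p(p + 1)(p + 2)(p + 3) = 0 at p ∈ {-3, -2, -1, 0}; ∂phi/∂q = 60q(q - 2)(q + 1)(q + 3) = 0 at q ∈ {-3, -1, 0, 2}.
The Hessian is diagonal: diag(phi_pp, phi_qq). Second derivatives: phi_pp(-3)=-180, phi_pp(-2)=60, phi_pp(-1)=-60, phi_pp(0)=180; phi_qq(-3)=-1800, phi_qq(-1)=360, phi_qq(0)=-360, phi_qq(2)=1800.
Local maxima occur where both diagonal entries negative: (-3, -3), (-3, 0), (-1, -3), (-1, 0). Count: 4.

4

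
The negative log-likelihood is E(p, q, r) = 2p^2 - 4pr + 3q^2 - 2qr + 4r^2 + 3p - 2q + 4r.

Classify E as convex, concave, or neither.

E is quadratic, so its Hessian is the constant matrix H = [[4, 0, -4], [0, 6, -2], [-4, -2, 8]].
Leading principal minors: 4, 24, 80.
All positive ⇒ H ≻ 0 ⇒ convex.

convex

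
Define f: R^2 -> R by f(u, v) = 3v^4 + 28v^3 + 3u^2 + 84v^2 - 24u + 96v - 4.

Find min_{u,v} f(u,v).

-116

f(u,v) separates as P(u) + Q(v) − 4, so its minimum is min P + min Q − 4.
P'(u) = 6u - 24 vanishes at u ∈ {4}; Q'(v) = 12(v + 1)(v + 2)(v + 4) vanishes at v ∈ {-4, -2, -1}.
Local minima of P (where P''>0): P(4)=-48. Local minima of Q: Q(-4)=-64, Q(-1)=-37.
So the global minimum of f is P(4) + Q(-4) − 4 = -48 − 64 − 4 = -116, attained at (4, -4).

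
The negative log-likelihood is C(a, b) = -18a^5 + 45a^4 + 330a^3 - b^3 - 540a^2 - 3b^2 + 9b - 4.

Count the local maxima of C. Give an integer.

C separates as a function of a plus a function of b, so ∇C=0 decouples.
∂C/∂a = -90a(a - 4)(a - 1)(a + 3) = 0 at a ∈ {-3, 0, 1, 4}; ∂C/∂b = -3(b - 1)(b + 3) = 0 at b ∈ {-3, 1}.
The Hessian is diagonal: diag(C_aa, C_bb). Second derivatives: C_aa(-3)=7560, C_aa(0)=-1080, C_aa(1)=1080, C_aa(4)=-7560; C_bb(-3)=12, C_bb(1)=-12.
Local maxima occur where both diagonal entries negative: (0, 1), (4, 1). Count: 2.

2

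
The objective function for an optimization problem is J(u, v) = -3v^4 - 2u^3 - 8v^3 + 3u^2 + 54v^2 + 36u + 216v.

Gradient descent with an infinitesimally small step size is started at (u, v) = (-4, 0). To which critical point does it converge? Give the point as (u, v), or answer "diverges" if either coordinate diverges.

J is separable, so gradient descent decouples: u follows -∂J/∂u, v follows -∂J/∂v.
∂J/∂u = -6(u - 3)(u + 2); at u=-4 this is -84, so u increases.
∂J/∂v = -12(v - 3)(v + 2)(v + 3); at v=0 this is 216, so v decreases.
u converges to its nearest critical value -2 (a local min of the u-part); v converges to -2. The iterate converges to (-2, -2).

(-2, -2)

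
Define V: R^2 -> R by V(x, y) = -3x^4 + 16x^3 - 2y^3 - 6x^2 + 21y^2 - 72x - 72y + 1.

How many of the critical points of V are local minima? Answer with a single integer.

V separates as a function of x plus a function of y, so ∇V=0 decouples.
∂V/∂x = -12(x - 3)(x - 2)(x + 1) = 0 at x ∈ {-1, 2, 3}; ∂V/∂y = -6(y - 4)(y - 3) = 0 at y ∈ {3, 4}.
The Hessian is diagonal: diag(V_xx, V_yy). Second derivatives: V_xx(-1)=-144, V_xx(2)=36, V_xx(3)=-48; V_yy(3)=6, V_yy(4)=-6.
Local minima occur where both diagonal entries positive: (2, 3). Count: 1.

1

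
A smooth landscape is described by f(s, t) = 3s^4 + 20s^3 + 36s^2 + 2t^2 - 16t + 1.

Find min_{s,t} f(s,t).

-31

f(s,t) separates as P(s) + Q(t) + 1, so its minimum is min P + min Q + 1.
P'(s) = 12s(s + 2)(s + 3) vanishes at s ∈ {-3, -2, 0}; Q'(t) = 4(t - 4) vanishes at t ∈ {4}.
Local minima of P (where P''>0): P(-3)=27, P(0)=0. Local minima of Q: Q(4)=-32.
So the global minimum of f is P(0) + Q(4) + 1 = 0 − 32 + 1 = -31, attained at (0, 4).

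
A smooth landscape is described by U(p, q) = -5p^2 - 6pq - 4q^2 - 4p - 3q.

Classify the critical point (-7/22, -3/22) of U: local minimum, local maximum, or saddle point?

local maximum

The Hessian of U is constant: H = [[-10, -6], [-6, -8]].
det(H) = (-10)·(-8) − (-6)² = 44.
det(H) > 0 and tr(H) = -18 < 0, so H is negative definite and the point is a local maximum.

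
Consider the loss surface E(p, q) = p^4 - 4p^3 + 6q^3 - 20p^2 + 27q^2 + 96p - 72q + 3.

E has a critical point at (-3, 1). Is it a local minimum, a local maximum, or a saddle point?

The mixed partial ∂²E/∂p∂q is 0, so the Hessian at any point is diag(E_pp, E_qq) = diag(4(3p^2 - 6p - 10), 18(2q + 3)).
At (-3, 1): H = diag(140, 90).
Both eigenvalues are positive, so H is positive definite: a local minimum.

local minimum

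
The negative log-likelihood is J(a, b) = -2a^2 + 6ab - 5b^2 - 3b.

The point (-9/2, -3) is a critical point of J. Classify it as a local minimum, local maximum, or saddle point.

The Hessian of J is constant: H = [[-4, 6], [6, -10]].
det(H) = (-4)·(-10) − 6² = 4.
det(H) > 0 and tr(H) = -14 < 0, so H is negative definite and the point is a local maximum.

local maximum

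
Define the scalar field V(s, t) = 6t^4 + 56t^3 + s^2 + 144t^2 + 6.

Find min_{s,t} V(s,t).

V(s,t) separates as P(s) + Q(t) + 6, so its minimum is min P + min Q + 6.
P'(s) = 2s vanishes at s ∈ {0}; Q'(t) = 24t(t + 3)(t + 4) vanishes at t ∈ {-4, -3, 0}.
Local minima of P (where P''>0): P(0)=0. Local minima of Q: Q(-4)=256, Q(0)=0.
So the global minimum of V is P(0) + Q(0) + 6 = 0 + 0 + 6 = 6, attained at (0, 0).

6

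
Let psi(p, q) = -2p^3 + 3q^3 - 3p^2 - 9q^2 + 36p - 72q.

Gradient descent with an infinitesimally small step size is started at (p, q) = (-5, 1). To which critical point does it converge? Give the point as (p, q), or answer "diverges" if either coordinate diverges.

psi is separable, so gradient descent decouples: p follows -∂psi/∂p, q follows -∂psi/∂q.
∂psi/∂p = -6(p - 2)(p + 3); at p=-5 this is -84, so p increases.
∂psi/∂q = 9(q - 4)(q + 2); at q=1 this is -81, so q increases.
p converges to its nearest critical value -3 (a local min of the p-part); q converges to 4. The iterate converges to (-3, 4).

(-3, 4)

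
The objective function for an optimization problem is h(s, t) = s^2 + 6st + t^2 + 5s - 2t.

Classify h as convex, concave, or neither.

neither

h is quadratic, so its Hessian is the constant matrix H = [[2, 6], [6, 2]].
det(H) = -32, tr(H) = 4.
det(H) < 0, so H is indefinite: neither convex nor concave.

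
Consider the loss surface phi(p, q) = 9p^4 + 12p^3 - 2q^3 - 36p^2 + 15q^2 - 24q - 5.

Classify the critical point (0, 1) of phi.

saddle point

The mixed partial ∂²phi/∂p∂q is 0, so the Hessian at any point is diag(phi_pp, phi_qq) = diag(36(3p^2 + 2p - 2), 6(-2q + 5)).
At (0, 1): H = diag(-72, 18).
The eigenvalues have opposite signs, so H is indefinite: a saddle point.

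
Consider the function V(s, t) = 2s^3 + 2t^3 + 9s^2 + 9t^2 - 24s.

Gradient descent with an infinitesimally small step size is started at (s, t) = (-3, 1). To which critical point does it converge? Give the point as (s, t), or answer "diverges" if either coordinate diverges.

(1, 0)

V is separable, so gradient descent decouples: s follows -∂V/∂s, t follows -∂V/∂t.
∂V/∂s = 6(s - 1)(s + 4); at s=-3 this is -24, so s increases.
∂V/∂t = 6t(t + 3); at t=1 this is 24, so t decreases.
s converges to its nearest critical value 1 (a local min of the s-part); t converges to 0. The iterate converges to (1, 0).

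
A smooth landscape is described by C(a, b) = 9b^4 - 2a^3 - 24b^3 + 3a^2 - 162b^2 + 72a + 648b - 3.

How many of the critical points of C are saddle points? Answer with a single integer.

3

C separates as a function of a plus a function of b, so ∇C=0 decouples.
∂C/∂a = -6(a - 4)(a + 3) = 0 at a ∈ {-3, 4}; ∂C/∂b = 36(b - 3)(b - 2)(b + 3) = 0 at b ∈ {-3, 2, 3}.
The Hessian is diagonal: diag(C_aa, C_bb). Second derivatives: C_aa(-3)=42, C_aa(4)=-42; C_bb(-3)=1080, C_bb(2)=-180, C_bb(3)=216.
Saddle points occur where the two diagonal entries have opposite signs: (-3, 2), (4, -3), (4, 3). Count: 3.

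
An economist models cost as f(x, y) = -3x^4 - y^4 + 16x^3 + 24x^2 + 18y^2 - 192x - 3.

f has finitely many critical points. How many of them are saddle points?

f separates as a function of x plus a function of y, so ∇f=0 decouples.
∂f/∂x = -12(x - 4)(x - 2)(x + 2) = 0 at x ∈ {-2, 2, 4}; ∂f/∂y = -4y(y - 3)(y + 3) = 0 at y ∈ {-3, 0, 3}.
The Hessian is diagonal: diag(f_xx, f_yy). Second derivatives: f_xx(-2)=-288, f_xx(2)=96, f_xx(4)=-144; f_yy(-3)=-72, f_yy(0)=36, f_yy(3)=-72.
Saddle points occur where the two diagonal entries have opposite signs: (-2, 0), (2, -3), (2, 3), (4, 0). Count: 4.

4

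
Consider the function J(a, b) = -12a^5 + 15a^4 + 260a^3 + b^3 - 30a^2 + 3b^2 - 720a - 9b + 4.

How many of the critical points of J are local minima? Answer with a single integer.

2

J separates as a function of a plus a function of b, so ∇J=0 decouples.
∂J/∂a = -60(a - 4)(a - 1)(a + 1)(a + 3) = 0 at a ∈ {-3, -1, 1, 4}; ∂J/∂b = 3(b - 1)(b + 3) = 0 at b ∈ {-3, 1}.
The Hessian is diagonal: diag(J_aa, J_bb). Second derivatives: J_aa(-3)=3360, J_aa(-1)=-1200, J_aa(1)=1440, J_aa(4)=-6300; J_bb(-3)=-12, J_bb(1)=12.
Local minima occur where both diagonal entries positive: (-3, 1), (1, 1). Count: 2.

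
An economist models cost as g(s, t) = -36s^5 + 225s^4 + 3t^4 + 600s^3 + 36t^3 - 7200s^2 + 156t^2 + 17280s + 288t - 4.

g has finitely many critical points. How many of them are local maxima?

2

g separates as a function of s plus a function of t, so ∇g=0 decouples.
∂g/∂s = -180(s - 4)(s - 3)(s - 2)(s + 4) = 0 at s ∈ {-4, 2, 3, 4}; ∂g/∂t = 12(t + 2)(t + 3)(t + 4) = 0 at t ∈ {-4, -3, -2}.
The Hessian is diagonal: diag(g_ss, g_tt). Second derivatives: g_ss(-4)=60480, g_ss(2)=-2160, g_ss(3)=1260, g_ss(4)=-2880; g_tt(-4)=24, g_tt(-3)=-12, g_tt(-2)=24.
Local maxima occur where both diagonal entries negative: (2, -3), (4, -3). Count: 2.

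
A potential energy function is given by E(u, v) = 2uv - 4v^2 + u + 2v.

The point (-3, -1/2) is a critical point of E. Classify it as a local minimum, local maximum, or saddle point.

saddle point

The Hessian of E is constant: H = [[0, 2], [2, -8]].
det(H) = 0·(-8) − 2² = -4.
Since det(H) < 0, H is indefinite and the critical point is a saddle point.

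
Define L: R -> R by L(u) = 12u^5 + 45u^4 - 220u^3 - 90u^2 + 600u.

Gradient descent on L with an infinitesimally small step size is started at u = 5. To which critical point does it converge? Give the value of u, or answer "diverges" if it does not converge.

2

L'(u) = 60(u - 2)(u - 1)(u + 1)(u + 5), so L'(5) = 43200.
Gradient descent moves in the -L' direction, i.e. u is decreasing.
The nearest critical point in that direction is u = 2, where L'' = 1260 > 0 (a local minimum). The iterate converges there.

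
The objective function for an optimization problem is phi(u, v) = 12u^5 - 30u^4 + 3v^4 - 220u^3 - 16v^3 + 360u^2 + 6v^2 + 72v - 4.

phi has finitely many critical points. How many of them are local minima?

phi separates as a function of u plus a function of v, so ∇phi=0 decouples.
∂phi/∂u = 60u(u - 4)(u - 1)(u + 3) = 0 at u ∈ {-3, 0, 1, 4}; ∂phi/∂v = 12(v - 3)(v - 2)(v + 1) = 0 at v ∈ {-1, 2, 3}.
The Hessian is diagonal: diag(phi_uu, phi_vv). Second derivatives: phi_uu(-3)=-5040, phi_uu(0)=720, phi_uu(1)=-720, phi_uu(4)=5040; phi_vv(-1)=144, phi_vv(2)=-36, phi_vv(3)=48.
Local minima occur where both diagonal entries positive: (0, -1), (0, 3), (4, -1), (4, 3). Count: 4.

4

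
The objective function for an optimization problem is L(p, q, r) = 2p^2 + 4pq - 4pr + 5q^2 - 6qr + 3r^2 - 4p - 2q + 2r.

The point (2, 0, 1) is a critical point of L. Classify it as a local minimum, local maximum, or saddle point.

The Hessian is constant: H = [[4, 4, -4], [4, 10, -6], [-4, -6, 6]].
Leading principal minors: Δ₁ = 4, Δ₂ = 24, Δ₃ = 32.
All leading minors are positive, so H is positive definite: a local minimum.

local minimum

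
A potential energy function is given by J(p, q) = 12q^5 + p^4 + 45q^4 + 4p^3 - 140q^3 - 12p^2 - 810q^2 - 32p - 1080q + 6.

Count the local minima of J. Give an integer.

4

J separates as a function of p plus a function of q, so ∇J=0 decouples.
∂J/∂p = 4(p - 2)(p + 1)(p + 4) = 0 at p ∈ {-4, -1, 2}; ∂J/∂q = 60(q - 3)(q + 1)(q + 2)(q + 3) = 0 at q ∈ {-3, -2, -1, 3}.
The Hessian is diagonal: diag(J_pp, J_qq). Second derivatives: J_pp(-4)=72, J_pp(-1)=-36, J_pp(2)=72; J_qq(-3)=-720, J_qq(-2)=300, J_qq(-1)=-480, J_qq(3)=7200.
Local minima occur where both diagonal entries positive: (-4, -2), (-4, 3), (2, -2), (2, 3). Count: 4.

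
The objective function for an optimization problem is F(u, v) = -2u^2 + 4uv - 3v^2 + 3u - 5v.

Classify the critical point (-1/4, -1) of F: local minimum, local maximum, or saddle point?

The Hessian of F is constant: H = [[-4, 4], [4, -6]].
det(H) = (-4)·(-6) − 4² = 8.
det(H) > 0 and tr(H) = -10 < 0, so H is negative definite and the point is a local maximum.

local maximum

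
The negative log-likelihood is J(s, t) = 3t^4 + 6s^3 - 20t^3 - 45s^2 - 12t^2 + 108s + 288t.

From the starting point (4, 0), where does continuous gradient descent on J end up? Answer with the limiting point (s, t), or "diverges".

(3, -2)

J is separable, so gradient descent decouples: s follows -∂J/∂s, t follows -∂J/∂t.
∂J/∂s = 18(s - 3)(s - 2); at s=4 this is 36, so s decreases.
∂J/∂t = 12(t - 4)(t - 3)(t + 2); at t=0 this is 288, so t decreases.
s converges to its nearest critical value 3 (a local min of the s-part); t converges to -2. The iterate converges to (3, -2).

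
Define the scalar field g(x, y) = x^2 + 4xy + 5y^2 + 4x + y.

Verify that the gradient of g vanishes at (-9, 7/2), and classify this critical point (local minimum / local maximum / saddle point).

∇g = (2x + 4y + 4, 4x + 10y + 1); substituting (-9, 7/2) gives ∇g = (0, 0), so (-9, 7/2) is indeed a critical point.
The Hessian of g is constant: H = [[2, 4], [4, 10]].
det(H) = 2·10 − 4² = 4.
det(H) > 0 and tr(H) = 12 > 0, so H is positive definite and the point is a local minimum.

local minimum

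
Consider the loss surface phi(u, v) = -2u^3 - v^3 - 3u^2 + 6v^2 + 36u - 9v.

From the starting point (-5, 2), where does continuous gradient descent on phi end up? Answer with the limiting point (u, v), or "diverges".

(-3, 1)

phi is separable, so gradient descent decouples: u follows -∂phi/∂u, v follows -∂phi/∂v.
∂phi/∂u = -6(u - 2)(u + 3); at u=-5 this is -84, so u increases.
∂phi/∂v = -3(v - 3)(v - 1); at v=2 this is 3, so v decreases.
u converges to its nearest critical value -3 (a local min of the u-part); v converges to 1. The iterate converges to (-3, 1).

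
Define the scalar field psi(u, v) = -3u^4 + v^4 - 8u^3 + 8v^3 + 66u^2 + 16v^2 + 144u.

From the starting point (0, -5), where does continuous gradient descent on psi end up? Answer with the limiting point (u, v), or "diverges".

(-1, -4)

psi is separable, so gradient descent decouples: u follows -∂psi/∂u, v follows -∂psi/∂v.
∂psi/∂u = -12(u - 3)(u + 1)(u + 4); at u=0 this is 144, so u decreases.
∂psi/∂v = 4v(v + 2)(v + 4); at v=-5 this is -60, so v increases.
u converges to its nearest critical value -1 (a local min of the u-part); v converges to -4. The iterate converges to (-1, -4).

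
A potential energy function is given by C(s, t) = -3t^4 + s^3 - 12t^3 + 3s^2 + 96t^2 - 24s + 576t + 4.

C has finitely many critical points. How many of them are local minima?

1

C separates as a function of s plus a function of t, so ∇C=0 decouples.
∂C/∂s = 3(s - 2)(s + 4) = 0 at s ∈ {-4, 2}; ∂C/∂t = -12(t - 4)(t + 3)(t + 4) = 0 at t ∈ {-4, -3, 4}.
The Hessian is diagonal: diag(C_ss, C_tt). Second derivatives: C_ss(-4)=-18, C_ss(2)=18; C_tt(-4)=-96, C_tt(-3)=84, C_tt(4)=-672.
Local minima occur where both diagonal entries positive: (2, -3). Count: 1.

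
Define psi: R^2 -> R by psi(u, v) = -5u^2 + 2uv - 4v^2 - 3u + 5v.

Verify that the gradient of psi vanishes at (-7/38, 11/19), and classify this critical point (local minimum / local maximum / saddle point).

local maximum

∇psi = (-10u + 2v - 3, 2u - 8v + 5); substituting (-7/38, 11/19) gives ∇psi = (0, 0), so (-7/38, 11/19) is indeed a critical point.
The Hessian of psi is constant: H = [[-10, 2], [2, -8]].
det(H) = (-10)·(-8) − 2² = 76.
det(H) > 0 and tr(H) = -18 < 0, so H is negative definite and the point is a local maximum.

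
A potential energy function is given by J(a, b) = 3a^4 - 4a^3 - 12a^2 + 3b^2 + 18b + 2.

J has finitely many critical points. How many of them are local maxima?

0

J separates as a function of a plus a function of b, so ∇J=0 decouples.
∂J/∂a = 12a(a - 2)(a + 1) = 0 at a ∈ {-1, 0, 2}; ∂J/∂b = 6(b + 3) = 0 at b ∈ {-3}.
The Hessian is diagonal: diag(J_aa, J_bb). Second derivatives: J_aa(-1)=36, J_aa(0)=-24, J_aa(2)=72; J_bb(-3)=6.
Local maxima occur where both diagonal entries negative: none. Count: 0.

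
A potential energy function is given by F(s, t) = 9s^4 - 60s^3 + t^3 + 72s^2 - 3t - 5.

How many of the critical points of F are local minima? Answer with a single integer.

F separates as a function of s plus a function of t, so ∇F=0 decouples.
∂F/∂s = 36s(s - 4)(s - 1) = 0 at s ∈ {0, 1, 4}; ∂F/∂t = 3(t - 1)(t + 1) = 0 at t ∈ {-1, 1}.
The Hessian is diagonal: diag(F_ss, F_tt). Second derivatives: F_ss(0)=144, F_ss(1)=-108, F_ss(4)=432; F_tt(-1)=-6, F_tt(1)=6.
Local minima occur where both diagonal entries positive: (0, 1), (4, 1). Count: 2.

2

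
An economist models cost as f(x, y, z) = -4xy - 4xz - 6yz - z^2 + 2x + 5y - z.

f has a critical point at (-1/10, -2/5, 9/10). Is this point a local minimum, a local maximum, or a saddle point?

The Hessian is constant: H = [[0, -4, -4], [-4, 0, -6], [-4, -6, -2]].
Leading principal minors: Δ₁ = 0, Δ₂ = -16, Δ₃ = -160.
The minors fit neither the all-positive nor the alternating-sign pattern, so H is indefinite: a saddle point.

saddle point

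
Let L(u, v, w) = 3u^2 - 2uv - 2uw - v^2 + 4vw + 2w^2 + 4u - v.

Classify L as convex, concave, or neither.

L is quadratic, so its Hessian is the constant matrix H = [[6, -2, -2], [-2, -2, 4], [-2, 4, 4]].
Leading principal minors: 6, -16, -120.
Neither pattern holds ⇒ H is indefinite ⇒ neither convex nor concave.

neither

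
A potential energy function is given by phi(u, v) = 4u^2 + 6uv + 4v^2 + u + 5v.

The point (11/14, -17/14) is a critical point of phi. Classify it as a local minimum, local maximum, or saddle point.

The Hessian of phi is constant: H = [[8, 6], [6, 8]].
det(H) = 8·8 − 6² = 28.
det(H) > 0 and tr(H) = 16 > 0, so H is positive definite and the point is a local minimum.

local minimum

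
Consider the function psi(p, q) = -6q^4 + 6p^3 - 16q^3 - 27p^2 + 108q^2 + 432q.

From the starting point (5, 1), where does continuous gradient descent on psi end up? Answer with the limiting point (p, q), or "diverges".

(3, -2)

psi is separable, so gradient descent decouples: p follows -∂psi/∂p, q follows -∂psi/∂q.
∂psi/∂p = 18p(p - 3); at p=5 this is 180, so p decreases.
∂psi/∂q = -24(q - 3)(q + 2)(q + 3); at q=1 this is 576, so q decreases.
p converges to its nearest critical value 3 (a local min of the p-part); q converges to -2. The iterate converges to (3, -2).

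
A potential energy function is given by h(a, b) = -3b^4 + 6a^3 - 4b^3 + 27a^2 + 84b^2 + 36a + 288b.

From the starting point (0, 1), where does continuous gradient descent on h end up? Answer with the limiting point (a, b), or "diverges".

h is separable, so gradient descent decouples: a follows -∂h/∂a, b follows -∂h/∂b.
∂h/∂a = 18(a + 1)(a + 2); at a=0 this is 36, so a decreases.
∂h/∂b = -12(b - 4)(b + 2)(b + 3); at b=1 this is 432, so b decreases.
a converges to its nearest critical value -1 (a local min of the a-part); b converges to -2. The iterate converges to (-1, -2).

(-1, -2)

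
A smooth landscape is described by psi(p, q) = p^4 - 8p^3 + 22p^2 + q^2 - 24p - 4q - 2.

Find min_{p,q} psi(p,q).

psi(p,q) separates as A(p) + B(q) − 2, so its minimum is min A + min B − 2.
A'(p) = 4(p - 3)(p - 2)(p - 1) vanishes at p ∈ {1, 2, 3}; B'(q) = 2q - 4 vanishes at q ∈ {2}.
Local minima of A (where A''>0): A(1)=-9, A(3)=-9. Local minima of B: B(2)=-4.
So the global minimum of psi is A(1) + B(2) − 2 = -9 − 4 − 2 = -15, attained at (1, 2).

-15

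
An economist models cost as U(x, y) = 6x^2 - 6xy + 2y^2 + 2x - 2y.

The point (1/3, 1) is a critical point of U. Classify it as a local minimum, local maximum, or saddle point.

local minimum

The Hessian of U is constant: H = [[12, -6], [-6, 4]].
det(H) = 12·4 − (-6)² = 12.
det(H) > 0 and tr(H) = 16 > 0, so H is positive definite and the point is a local minimum.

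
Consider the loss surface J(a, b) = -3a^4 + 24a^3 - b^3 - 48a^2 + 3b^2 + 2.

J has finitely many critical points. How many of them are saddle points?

J separates as a function of a plus a function of b, so ∇J=0 decouples.
∂J/∂a = -12a(a - 4)(a - 2) = 0 at a ∈ {0, 2, 4}; ∂J/∂b = -3b(b - 2) = 0 at b ∈ {0, 2}.
The Hessian is diagonal: diag(J_aa, J_bb). Second derivatives: J_aa(0)=-96, J_aa(2)=48, J_aa(4)=-96; J_bb(0)=6, J_bb(2)=-6.
Saddle points occur where the two diagonal entries have opposite signs: (0, 0), (2, 2), (4, 0). Count: 3.

3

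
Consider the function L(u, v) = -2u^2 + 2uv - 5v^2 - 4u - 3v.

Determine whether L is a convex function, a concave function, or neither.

concave

L is quadratic, so its Hessian is the constant matrix H = [[-4, 2], [2, -10]].
det(H) = 36, tr(H) = -14.
det(H) > 0 and tr(H) < 0, so H is negative definite everywhere: concave.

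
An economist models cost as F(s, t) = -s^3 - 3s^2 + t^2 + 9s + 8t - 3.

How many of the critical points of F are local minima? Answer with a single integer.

F separates as a function of s plus a function of t, so ∇F=0 decouples.
∂F/∂s = -3(s - 1)(s + 3) = 0 at s ∈ {-3, 1}; ∂F/∂t = 2(t + 4) = 0 at t ∈ {-4}.
The Hessian is diagonal: diag(F_ss, F_tt). Second derivatives: F_ss(-3)=12, F_ss(1)=-12; F_tt(-4)=2.
Local minima occur where both diagonal entries positive: (-3, -4). Count: 1.

1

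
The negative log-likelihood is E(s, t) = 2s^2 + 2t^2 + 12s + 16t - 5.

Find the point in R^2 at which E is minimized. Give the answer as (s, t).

E(s,t) separates as P(s) + Q(t) − 5, so its minimum is min P + min Q − 5.
P'(s) = 4s + 12 vanishes at s ∈ {-3}; Q'(t) = 4(t + 4) vanishes at t ∈ {-4}.
Local minima of P (where P''>0): P(-3)=-18. Local minima of Q: Q(-4)=-32.
So the global minimum of E is P(-3) + Q(-4) − 5 = -18 − 32 − 5 = -55, attained at (-3, -4).

(-3, -4)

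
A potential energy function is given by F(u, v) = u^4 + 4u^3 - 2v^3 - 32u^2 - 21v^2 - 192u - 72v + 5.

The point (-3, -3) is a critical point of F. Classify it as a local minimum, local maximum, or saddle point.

The mixed partial ∂²F/∂u∂v is 0, so the Hessian at any point is diag(F_uu, F_vv) = diag(4(3u^2 + 6u - 16), -6(2v + 7)).
At (-3, -3): H = diag(-28, -6).
Both eigenvalues are negative, so H is negative definite: a local maximum.

local maximum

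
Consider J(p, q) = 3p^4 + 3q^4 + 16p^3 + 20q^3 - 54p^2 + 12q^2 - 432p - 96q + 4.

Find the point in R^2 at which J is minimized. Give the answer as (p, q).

J(p,q) separates as A(p) + B(q) + 4, so its minimum is min A + min B + 4.
A'(p) = 12(p - 3)(p + 3)(p + 4) vanishes at p ∈ {-4, -3, 3}; B'(q) = 12(q - 1)(q + 2)(q + 4) vanishes at q ∈ {-4, -2, 1}.
Local minima of A (where A''>0): A(-4)=608, A(3)=-1107. Local minima of B: B(-4)=64, B(1)=-61.
So the global minimum of J is A(3) + B(1) + 4 = -1107 − 61 + 4 = -1164, attained at (3, 1).

(3, 1)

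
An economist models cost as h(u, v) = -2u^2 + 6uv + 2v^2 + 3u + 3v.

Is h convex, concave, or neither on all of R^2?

neither

h is quadratic, so its Hessian is the constant matrix H = [[-4, 6], [6, 4]].
det(H) = -52, tr(H) = 0.
det(H) < 0, so H is indefinite: neither convex nor concave.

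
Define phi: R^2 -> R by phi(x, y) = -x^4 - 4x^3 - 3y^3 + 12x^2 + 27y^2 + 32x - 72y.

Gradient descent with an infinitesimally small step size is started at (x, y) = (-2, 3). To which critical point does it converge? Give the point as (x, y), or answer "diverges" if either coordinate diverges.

(-1, 2)

phi is separable, so gradient descent decouples: x follows -∂phi/∂x, y follows -∂phi/∂y.
∂phi/∂x = -4(x - 2)(x + 1)(x + 4); at x=-2 this is -32, so x increases.
∂phi/∂y = -9(y - 4)(y - 2); at y=3 this is 9, so y decreases.
x converges to its nearest critical value -1 (a local min of the x-part); y converges to 2. The iterate converges to (-1, 2).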